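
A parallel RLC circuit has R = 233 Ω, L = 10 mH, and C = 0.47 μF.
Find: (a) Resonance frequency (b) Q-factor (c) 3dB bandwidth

Step 1 — Resonance: ω₀ = 1/√(LC) = 1/√(0.01·4.7e-07) = 1.459e+04 rad/s.
Step 2 — f₀ = ω₀/(2π) = 2322 Hz.
Step 3 — Parallel Q: Q = R/(ω₀L) = 233/(1.459e+04·0.01) = 1.597.
Step 4 — Bandwidth: Δω = ω₀/Q = 9132 rad/s; BW = Δω/(2π) = 1453 Hz.

(a) f₀ = 2322 Hz  (b) Q = 1.597  (c) BW = 1453 Hz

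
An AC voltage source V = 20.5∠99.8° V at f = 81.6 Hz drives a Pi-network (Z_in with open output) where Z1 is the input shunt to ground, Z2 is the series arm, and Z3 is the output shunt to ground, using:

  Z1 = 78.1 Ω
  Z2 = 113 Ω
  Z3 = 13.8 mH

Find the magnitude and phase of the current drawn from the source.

Step 1 — Angular frequency: ω = 2π·f = 2π·81.6 = 512.7 rad/s.
Step 2 — Component impedances:
  Z1: Z = R = 78.1 Ω
  Z2: Z = R = 113 Ω
  Z3: Z = jωL = j·512.7·0.0138 = 0 + j7.075 Ω
Step 3 — With open output, the series arm Z2 and the output shunt Z3 appear in series to ground: Z2 + Z3 = 113 + j7.075 Ω.
Step 4 — Parallel with input shunt Z1: Z_in = Z1 || (Z2 + Z3) = 46.23 + j1.18 Ω = 46.24∠1.5° Ω.
Step 5 — Source phasor: V = 20.5∠99.8° V = -3.489 + j20.2 V.
Step 6 — Ohm's law: I = V / Z_total = (-3.489 + j20.2) / (46.23 + j1.18) = -0.06429 + j0.4387 A.
Step 7 — Convert to polar: |I| = 0.4433 A, ∠I = 98.3°.

I = 0.4433∠98.3° A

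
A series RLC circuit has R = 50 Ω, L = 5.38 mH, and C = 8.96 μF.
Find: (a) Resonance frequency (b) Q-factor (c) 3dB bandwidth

Step 1 — Resonance condition Im(Z)=0 gives ω₀ = 1/√(LC).
Step 2 — ω₀ = 1/√(0.00538·8.96e-06) = 4555 rad/s.
Step 3 — f₀ = ω₀/(2π) = 724.9 Hz.
Step 4 — Series Q: Q = ω₀L/R = 4555·0.00538/50 = 0.4901.
Step 5 — 3dB bandwidth: Δω = ω₀/Q = 9294 rad/s; BW = Δω/(2π) = 1479 Hz.

(a) f₀ = 724.9 Hz  (b) Q = 0.4901  (c) BW = 1479 Hz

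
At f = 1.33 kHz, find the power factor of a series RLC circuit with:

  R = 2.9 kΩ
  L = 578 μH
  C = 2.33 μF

Step 1 — Angular frequency: ω = 2π·f = 2π·1330 = 8357 rad/s.
Step 2 — Component impedances:
  R: Z = R = 2900 Ω
  L: Z = jωL = j·8357·0.000578 = 0 + j4.83 Ω
  C: Z = 1/(jωC) = -j/(ω·C) = 0 - j51.36 Ω
Step 3 — Series combination: Z_total = R + L + C = 2900 - j46.53 Ω = 2900∠-0.9° Ω.
Step 4 — Power factor: PF = cos(φ) = Re(Z)/|Z| = 2900/2900.4 = 0.9999.
Step 5 — Type: Im(Z) = -46.53 ⇒ leading (phase φ = -0.9°).

PF = 0.9999 (leading, φ = -0.9°)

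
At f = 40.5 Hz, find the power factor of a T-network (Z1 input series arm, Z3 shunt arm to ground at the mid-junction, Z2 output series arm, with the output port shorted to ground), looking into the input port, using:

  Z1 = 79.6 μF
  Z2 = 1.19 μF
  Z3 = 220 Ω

Step 1 — Angular frequency: ω = 2π·f = 2π·40.5 = 254.5 rad/s.
Step 2 — Component impedances:
  Z1: Z = 1/(jωC) = -j/(ω·C) = 0 - j49.37 Ω
  Z2: Z = 1/(jωC) = -j/(ω·C) = 0 - j3302 Ω
  Z3: Z = R = 220 Ω
Step 3 — With the output port shorted to ground, the output series arm Z2 runs from the junction to ground; the shunt arm Z3 also runs from the junction to ground. They appear in parallel: Z3 || Z2 = 219 - j14.59 Ω.
Step 4 — Series with input arm Z1: Z_in = Z1 + (Z3 || Z2) = 219 - j63.96 Ω = 228.2∠-16.3° Ω.
Step 5 — Power factor: PF = cos(φ) = Re(Z)/|Z| = 219.03/228.18 = 0.9599.
Step 6 — Type: Im(Z) = -63.96 ⇒ leading (phase φ = -16.3°).

PF = 0.9599 (leading, φ = -16.3°)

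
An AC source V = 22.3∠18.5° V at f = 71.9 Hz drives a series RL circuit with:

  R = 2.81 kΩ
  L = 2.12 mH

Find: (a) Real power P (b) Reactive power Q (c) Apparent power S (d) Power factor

Step 1 — Angular frequency: ω = 2π·f = 2π·71.9 = 451.8 rad/s.
Step 2 — Component impedances:
  R: Z = R = 2810 Ω
  L: Z = jωL = j·451.8·0.00212 = 0 + j0.9577 Ω
Step 3 — Series combination: Z_total = R + L = 2810 + j0.9577 Ω = 2810∠0.0° Ω.
Step 4 — Source phasor: V = 22.3∠18.5° V = 21.15 + j7.076 V.
Step 5 — Current: I = V / Z = 0.007527 + j0.002516 A = 0.007936∠18.5° A.
Step 6 — Complex power: S = V·I* = 0.177 + j6.032e-05 VA.
Step 7 — Real power: P = Re(S) = 0.177 W.
Step 8 — Reactive power: Q = Im(S) = 6.032e-05 VAR.
Step 9 — Apparent power: |S| = 0.177 VA.
Step 10 — Power factor: PF = P/|S| = 1 (lagging).

(a) P = 0.177 W  (b) Q = 6.032e-05 VAR  (c) S = 0.177 VA  (d) PF = 1 (lagging)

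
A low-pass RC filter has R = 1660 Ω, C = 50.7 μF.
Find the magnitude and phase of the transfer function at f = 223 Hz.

Step 1 — Angular frequency: ω = 2π·223 = 1401 rad/s.
Step 2 — Transfer function: H(jω) = 1/(1 + jωRC).
Step 3 — Denominator: 1 + jωRC = 1 + j·1401·1660·5.07e-05 = 1 + j117.9.
Step 4 — H = 7.191e-05 - j0.008479.
Step 5 — Magnitude: |H| = 0.00848 (-41.4 dB); phase: φ = -89.5°.

|H| = 0.00848 (-41.4 dB), φ = -89.5°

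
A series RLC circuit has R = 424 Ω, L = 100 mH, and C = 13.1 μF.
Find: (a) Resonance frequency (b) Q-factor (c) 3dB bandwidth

Step 1 — Resonance condition Im(Z)=0 gives ω₀ = 1/√(LC).
Step 2 — ω₀ = 1/√(0.1·1.31e-05) = 873.7 rad/s.
Step 3 — f₀ = ω₀/(2π) = 139.1 Hz.
Step 4 — Series Q: Q = ω₀L/R = 873.7·0.1/424 = 0.2061.
Step 5 — 3dB bandwidth: Δω = ω₀/Q = 4240 rad/s; BW = Δω/(2π) = 674.8 Hz.

(a) f₀ = 139.1 Hz  (b) Q = 0.2061  (c) BW = 674.8 Hz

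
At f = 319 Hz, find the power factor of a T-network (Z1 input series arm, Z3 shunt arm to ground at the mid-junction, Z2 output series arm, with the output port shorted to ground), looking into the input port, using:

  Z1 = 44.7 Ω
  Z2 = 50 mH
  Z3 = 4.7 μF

Step 1 — Angular frequency: ω = 2π·f = 2π·319 = 2004 rad/s.
Step 2 — Component impedances:
  Z1: Z = R = 44.7 Ω
  Z2: Z = jωL = j·2004·0.05 = 0 + j100.2 Ω
  Z3: Z = 1/(jωC) = -j/(ω·C) = 0 - j106.2 Ω
Step 3 — With the output port shorted to ground, the output series arm Z2 runs from the junction to ground; the shunt arm Z3 also runs from the junction to ground. They appear in parallel: Z3 || Z2 = 0 + j1792 Ω.
Step 4 — Series with input arm Z1: Z_in = Z1 + (Z3 || Z2) = 44.7 + j1792 Ω = 1793∠88.6° Ω.
Step 5 — Power factor: PF = cos(φ) = Re(Z)/|Z| = 44.7/1793 = 0.02493.
Step 6 — Type: Im(Z) = 1792 ⇒ lagging (phase φ = 88.6°).

PF = 0.02493 (lagging, φ = 88.6°)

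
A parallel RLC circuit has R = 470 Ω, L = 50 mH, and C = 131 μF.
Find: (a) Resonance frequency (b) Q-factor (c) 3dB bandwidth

Step 1 — Resonance: ω₀ = 1/√(LC) = 1/√(0.05·0.000131) = 390.7 rad/s.
Step 2 — f₀ = ω₀/(2π) = 62.19 Hz.
Step 3 — Parallel Q: Q = R/(ω₀L) = 470/(390.7·0.05) = 24.06.
Step 4 — Bandwidth: Δω = ω₀/Q = 16.24 rad/s; BW = Δω/(2π) = 2.585 Hz.

(a) f₀ = 62.19 Hz  (b) Q = 24.06  (c) BW = 2.585 Hz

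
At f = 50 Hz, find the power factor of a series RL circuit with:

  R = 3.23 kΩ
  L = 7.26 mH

Step 1 — Angular frequency: ω = 2π·f = 2π·50 = 314.2 rad/s.
Step 2 — Component impedances:
  R: Z = R = 3230 Ω
  L: Z = jωL = j·314.2·0.00726 = 0 + j2.281 Ω
Step 3 — Series combination: Z_total = R + L = 3230 + j2.281 Ω = 3230∠0.0° Ω.
Step 4 — Power factor: PF = cos(φ) = Re(Z)/|Z| = 3230/3230 = 1.
Step 5 — Type: Im(Z) = 2.281 ⇒ lagging (phase φ = 0.0°).

PF = 1 (lagging, φ = 0.0°)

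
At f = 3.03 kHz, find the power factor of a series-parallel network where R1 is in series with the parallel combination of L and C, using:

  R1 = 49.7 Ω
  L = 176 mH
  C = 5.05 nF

Step 1 — Angular frequency: ω = 2π·f = 2π·3030 = 1.904e+04 rad/s.
Step 2 — Component impedances:
  R1: Z = R = 49.7 Ω
  L: Z = jωL = j·1.904e+04·0.176 = 0 + j3351 Ω
  C: Z = 1/(jωC) = -j/(ω·C) = 0 - j1.04e+04 Ω
Step 3 — Parallel branch: L || C = 1/(1/L + 1/C) = 0 + j4943 Ω.
Step 4 — Series with R1: Z_total = R1 + (L || C) = 49.7 + j4943 Ω = 4943∠89.4° Ω.
Step 5 — Power factor: PF = cos(φ) = Re(Z)/|Z| = 49.7/4943 = 0.01005.
Step 6 — Type: Im(Z) = 4943 ⇒ lagging (phase φ = 89.4°).

PF = 0.01005 (lagging, φ = 89.4°)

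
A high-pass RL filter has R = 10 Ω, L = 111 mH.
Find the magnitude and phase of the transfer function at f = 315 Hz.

Step 1 — Angular frequency: ω = 2π·315 = 1979 rad/s.
Step 2 — Transfer function: H(jω) = jωL/(R + jωL).
Step 3 — Numerator jωL = j·219.7; denominator R + jωL = 10 + j219.7.
Step 4 — H = 0.9979 + j0.04542.
Step 5 — Magnitude: |H| = 0.999 (-0.0 dB); phase: φ = 2.6°.

|H| = 0.999 (-0.0 dB), φ = 2.6°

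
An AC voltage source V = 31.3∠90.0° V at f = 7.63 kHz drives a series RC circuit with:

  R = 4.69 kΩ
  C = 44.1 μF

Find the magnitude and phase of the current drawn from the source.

Step 1 — Angular frequency: ω = 2π·f = 2π·7630 = 4.794e+04 rad/s.
Step 2 — Component impedances:
  R: Z = R = 4690 Ω
  C: Z = 1/(jωC) = -j/(ω·C) = 0 - j0.473 Ω
Step 3 — Series combination: Z_total = R + C = 4690 - j0.473 Ω = 4690∠-0.0° Ω.
Step 4 — Source phasor: V = 31.3∠90.0° V = 0 + j31.3 V.
Step 5 — Ohm's law: I = V / Z_total = (0 + j31.3) / (4690 - j0.473) = -6.731e-07 + j0.006674 A.
Step 6 — Convert to polar: |I| = 0.006674 A, ∠I = 90.0°.

I = 0.006674∠90.0° A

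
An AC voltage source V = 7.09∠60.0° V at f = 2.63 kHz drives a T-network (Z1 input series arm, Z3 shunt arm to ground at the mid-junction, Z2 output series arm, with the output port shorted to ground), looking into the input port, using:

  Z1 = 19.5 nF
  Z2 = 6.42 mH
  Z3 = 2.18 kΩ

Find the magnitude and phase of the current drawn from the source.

Step 1 — Angular frequency: ω = 2π·f = 2π·2630 = 1.652e+04 rad/s.
Step 2 — Component impedances:
  Z1: Z = 1/(jωC) = -j/(ω·C) = 0 - j3103 Ω
  Z2: Z = jωL = j·1.652e+04·0.00642 = 0 + j106.1 Ω
  Z3: Z = R = 2180 Ω
Step 3 — With the output port shorted to ground, the output series arm Z2 runs from the junction to ground; the shunt arm Z3 also runs from the junction to ground. They appear in parallel: Z3 || Z2 = 5.151 + j105.8 Ω.
Step 4 — Series with input arm Z1: Z_in = Z1 + (Z3 || Z2) = 5.151 - j2998 Ω = 2998∠-89.9° Ω.
Step 5 — Source phasor: V = 7.09∠60.0° V = 3.545 + j6.14 V.
Step 6 — Ohm's law: I = V / Z_total = (3.545 + j6.14) / (5.151 - j2998) = -0.002046 + j0.001186 A.
Step 7 — Convert to polar: |I| = 0.002365 A, ∠I = 149.9°.

I = 0.002365∠149.9° A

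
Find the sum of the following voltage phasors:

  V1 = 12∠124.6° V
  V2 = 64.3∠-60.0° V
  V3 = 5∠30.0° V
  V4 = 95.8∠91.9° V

Step 1 — Convert each phasor to rectangular form:
  V1 = 12·(cos(124.6°) + j·sin(124.6°)) = -6.814 + j9.878 V
  V2 = 64.3·(cos(-60.0°) + j·sin(-60.0°)) = 32.15 - j55.69 V
  V3 = 5·(cos(30.0°) + j·sin(30.0°)) = 4.33 + j2.5 V
  V4 = 95.8·(cos(91.9°) + j·sin(91.9°)) = -3.176 + j95.75 V
Step 2 — Sum components: V_total = 26.49 + j52.44 V.
Step 3 — Convert to polar: |V_total| = 58.75 V, ∠V_total = 63.2°.

V_total = 58.75∠63.2° V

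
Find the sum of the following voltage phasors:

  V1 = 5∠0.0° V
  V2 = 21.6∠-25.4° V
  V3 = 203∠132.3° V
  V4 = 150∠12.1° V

Step 1 — Convert each phasor to rectangular form:
  V1 = 5·(cos(0.0°) + j·sin(0.0°)) = 5 V
  V2 = 21.6·(cos(-25.4°) + j·sin(-25.4°)) = 19.51 - j9.265 V
  V3 = 203·(cos(132.3°) + j·sin(132.3°)) = -136.6 + j150.1 V
  V4 = 150·(cos(12.1°) + j·sin(12.1°)) = 146.7 + j31.44 V
Step 2 — Sum components: V_total = 34.56 + j172.3 V.
Step 3 — Convert to polar: |V_total| = 175.8 V, ∠V_total = 78.7°.

V_total = 175.8∠78.7° V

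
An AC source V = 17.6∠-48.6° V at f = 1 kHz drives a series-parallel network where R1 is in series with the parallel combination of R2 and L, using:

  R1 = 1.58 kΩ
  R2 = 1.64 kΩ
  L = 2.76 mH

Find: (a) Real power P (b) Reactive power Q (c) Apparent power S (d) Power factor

Step 1 — Angular frequency: ω = 2π·f = 2π·1000 = 6283 rad/s.
Step 2 — Component impedances:
  R1: Z = R = 1580 Ω
  R2: Z = R = 1640 Ω
  L: Z = jωL = j·6283·0.00276 = 0 + j17.34 Ω
Step 3 — Parallel branch: R2 || L = 1/(1/R2 + 1/L) = 0.1834 + j17.34 Ω.
Step 4 — Series with R1: Z_total = R1 + (R2 || L) = 1580 + j17.34 Ω = 1580∠0.6° Ω.
Step 5 — Source phasor: V = 17.6∠-48.6° V = 11.64 - j13.2 V.
Step 6 — Current: I = V / Z = 0.007273 - j0.008435 A = 0.01114∠-49.2° A.
Step 7 — Complex power: S = V·I* = 0.196 + j0.002151 VA.
Step 8 — Real power: P = Re(S) = 0.196 W.
Step 9 — Reactive power: Q = Im(S) = 0.002151 VAR.
Step 10 — Apparent power: |S| = 0.196 VA.
Step 11 — Power factor: PF = P/|S| = 0.9999 (lagging).

(a) P = 0.196 W  (b) Q = 0.002151 VAR  (c) S = 0.196 VA  (d) PF = 0.9999 (lagging)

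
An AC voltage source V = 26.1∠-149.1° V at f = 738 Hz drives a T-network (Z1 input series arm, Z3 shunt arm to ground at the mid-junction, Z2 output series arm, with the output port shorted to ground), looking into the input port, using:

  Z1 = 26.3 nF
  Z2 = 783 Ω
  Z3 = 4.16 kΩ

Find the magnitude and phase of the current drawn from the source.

Step 1 — Angular frequency: ω = 2π·f = 2π·738 = 4637 rad/s.
Step 2 — Component impedances:
  Z1: Z = 1/(jωC) = -j/(ω·C) = 0 - j8200 Ω
  Z2: Z = R = 783 Ω
  Z3: Z = R = 4160 Ω
Step 3 — With the output port shorted to ground, the output series arm Z2 runs from the junction to ground; the shunt arm Z3 also runs from the junction to ground. They appear in parallel: Z3 || Z2 = 659 Ω.
Step 4 — Series with input arm Z1: Z_in = Z1 + (Z3 || Z2) = 659 - j8200 Ω = 8226∠-85.4° Ω.
Step 5 — Source phasor: V = 26.1∠-149.1° V = -22.4 - j13.4 V.
Step 6 — Ohm's law: I = V / Z_total = (-22.4 - j13.4) / (659 - j8200) = 0.001406 - j0.002844 A.
Step 7 — Convert to polar: |I| = 0.003173 A, ∠I = -63.7°.

I = 0.003173∠-63.7° A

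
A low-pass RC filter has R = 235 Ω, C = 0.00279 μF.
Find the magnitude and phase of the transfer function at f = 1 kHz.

Step 1 — Angular frequency: ω = 2π·1000 = 6283 rad/s.
Step 2 — Transfer function: H(jω) = 1/(1 + jωRC).
Step 3 — Denominator: 1 + jωRC = 1 + j·6283·235·2.79e-09 = 1 + j0.00412.
Step 4 — H = 1 - j0.00412.
Step 5 — Magnitude: |H| = 1 (-0.0 dB); phase: φ = -0.2°.

|H| = 1 (-0.0 dB), φ = -0.2°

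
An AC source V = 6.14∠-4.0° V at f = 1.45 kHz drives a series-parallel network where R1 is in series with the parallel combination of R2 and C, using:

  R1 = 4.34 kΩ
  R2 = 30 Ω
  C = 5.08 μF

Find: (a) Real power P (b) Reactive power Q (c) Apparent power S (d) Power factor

Step 1 — Angular frequency: ω = 2π·f = 2π·1450 = 9111 rad/s.
Step 2 — Component impedances:
  R1: Z = R = 4340 Ω
  R2: Z = R = 30 Ω
  C: Z = 1/(jωC) = -j/(ω·C) = 0 - j21.61 Ω
Step 3 — Parallel branch: R2 || C = 1/(1/R2 + 1/C) = 10.25 - j14.23 Ω.
Step 4 — Series with R1: Z_total = R1 + (R2 || C) = 4350 - j14.23 Ω = 4350∠-0.2° Ω.
Step 5 — Source phasor: V = 6.14∠-4.0° V = 6.125 - j0.4283 V.
Step 6 — Current: I = V / Z = 0.001408 - j9.385e-05 A = 0.001411∠-3.8° A.
Step 7 — Complex power: S = V·I* = 0.008666 - j2.834e-05 VA.
Step 8 — Real power: P = Re(S) = 0.008666 W.
Step 9 — Reactive power: Q = Im(S) = -2.834e-05 VAR.
Step 10 — Apparent power: |S| = 0.008666 VA.
Step 11 — Power factor: PF = P/|S| = 1 (leading).

(a) P = 0.008666 W  (b) Q = -2.834e-05 VAR  (c) S = 0.008666 VA  (d) PF = 1 (leading)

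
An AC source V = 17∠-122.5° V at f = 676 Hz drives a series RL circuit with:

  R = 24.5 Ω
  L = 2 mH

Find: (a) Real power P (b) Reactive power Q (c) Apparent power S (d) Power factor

Step 1 — Angular frequency: ω = 2π·f = 2π·676 = 4247 rad/s.
Step 2 — Component impedances:
  R: Z = R = 24.5 Ω
  L: Z = jωL = j·4247·0.002 = 0 + j8.495 Ω
Step 3 — Series combination: Z_total = R + L = 24.5 + j8.495 Ω = 25.93∠19.1° Ω.
Step 4 — Source phasor: V = 17∠-122.5° V = -9.134 - j14.34 V.
Step 5 — Current: I = V / Z = -0.5139 - j0.407 A = 0.6556∠-141.6° A.
Step 6 — Complex power: S = V·I* = 10.53 + j3.651 VA.
Step 7 — Real power: P = Re(S) = 10.53 W.
Step 8 — Reactive power: Q = Im(S) = 3.651 VAR.
Step 9 — Apparent power: |S| = 11.14 VA.
Step 10 — Power factor: PF = P/|S| = 0.9448 (lagging).

(a) P = 10.53 W  (b) Q = 3.651 VAR  (c) S = 11.14 VA  (d) PF = 0.9448 (lagging)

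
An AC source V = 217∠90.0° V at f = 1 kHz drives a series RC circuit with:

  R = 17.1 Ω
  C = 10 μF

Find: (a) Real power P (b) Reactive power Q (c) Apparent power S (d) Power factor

Step 1 — Angular frequency: ω = 2π·f = 2π·1000 = 6283 rad/s.
Step 2 — Component impedances:
  R: Z = R = 17.1 Ω
  C: Z = 1/(jωC) = -j/(ω·C) = 0 - j15.92 Ω
Step 3 — Series combination: Z_total = R + C = 17.1 - j15.92 Ω = 23.36∠-42.9° Ω.
Step 4 — Source phasor: V = 217∠90.0° V = 0 + j217 V.
Step 5 — Current: I = V / Z = -6.329 + j6.8 A = 9.289∠132.9° A.
Step 6 — Complex power: S = V·I* = 1476 - j1373 VA.
Step 7 — Real power: P = Re(S) = 1476 W.
Step 8 — Reactive power: Q = Im(S) = -1373 VAR.
Step 9 — Apparent power: |S| = 2016 VA.
Step 10 — Power factor: PF = P/|S| = 0.732 (leading).

(a) P = 1476 W  (b) Q = -1373 VAR  (c) S = 2016 VA  (d) PF = 0.732 (leading)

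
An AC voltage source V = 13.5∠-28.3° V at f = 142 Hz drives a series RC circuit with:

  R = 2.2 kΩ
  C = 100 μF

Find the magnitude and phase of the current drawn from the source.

Step 1 — Angular frequency: ω = 2π·f = 2π·142 = 892.2 rad/s.
Step 2 — Component impedances:
  R: Z = R = 2200 Ω
  C: Z = 1/(jωC) = -j/(ω·C) = 0 - j11.21 Ω
Step 3 — Series combination: Z_total = R + C = 2200 - j11.21 Ω = 2200∠-0.3° Ω.
Step 4 — Source phasor: V = 13.5∠-28.3° V = 11.89 - j6.4 V.
Step 5 — Ohm's law: I = V / Z_total = (11.89 - j6.4) / (2200 - j11.21) = 0.005418 - j0.002882 A.
Step 6 — Convert to polar: |I| = 0.006136 A, ∠I = -28.0°.

I = 0.006136∠-28.0° A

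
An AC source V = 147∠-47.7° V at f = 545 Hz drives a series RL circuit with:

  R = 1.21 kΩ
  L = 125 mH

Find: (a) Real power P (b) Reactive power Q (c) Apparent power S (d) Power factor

Step 1 — Angular frequency: ω = 2π·f = 2π·545 = 3424 rad/s.
Step 2 — Component impedances:
  R: Z = R = 1210 Ω
  L: Z = jωL = j·3424·0.125 = 0 + j428 Ω
Step 3 — Series combination: Z_total = R + L = 1210 + j428 Ω = 1283∠19.5° Ω.
Step 4 — Source phasor: V = 147∠-47.7° V = 98.93 - j108.7 V.
Step 5 — Current: I = V / Z = 0.04442 - j0.1056 A = 0.1145∠-67.2° A.
Step 6 — Complex power: S = V·I* = 15.87 + j5.615 VA.
Step 7 — Real power: P = Re(S) = 15.87 W.
Step 8 — Reactive power: Q = Im(S) = 5.615 VAR.
Step 9 — Apparent power: |S| = 16.84 VA.
Step 10 — Power factor: PF = P/|S| = 0.9427 (lagging).

(a) P = 15.87 W  (b) Q = 5.615 VAR  (c) S = 16.84 VA  (d) PF = 0.9427 (lagging)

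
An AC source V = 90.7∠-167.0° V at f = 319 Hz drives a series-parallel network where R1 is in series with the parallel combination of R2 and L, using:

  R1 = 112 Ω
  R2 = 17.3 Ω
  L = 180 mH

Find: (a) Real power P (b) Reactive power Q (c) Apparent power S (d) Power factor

Step 1 — Angular frequency: ω = 2π·f = 2π·319 = 2004 rad/s.
Step 2 — Component impedances:
  R1: Z = R = 112 Ω
  R2: Z = R = 17.3 Ω
  L: Z = jωL = j·2004·0.18 = 0 + j360.8 Ω
Step 3 — Parallel branch: R2 || L = 1/(1/R2 + 1/L) = 17.26 + j0.8277 Ω.
Step 4 — Series with R1: Z_total = R1 + (R2 || L) = 129.3 + j0.8277 Ω = 129.3∠0.4° Ω.
Step 5 — Source phasor: V = 90.7∠-167.0° V = -88.38 - j20.4 V.
Step 6 — Current: I = V / Z = -0.6847 - j0.1535 A = 0.7017∠-167.4° A.
Step 7 — Complex power: S = V·I* = 63.64 + j0.4075 VA.
Step 8 — Real power: P = Re(S) = 63.64 W.
Step 9 — Reactive power: Q = Im(S) = 0.4075 VAR.
Step 10 — Apparent power: |S| = 63.64 VA.
Step 11 — Power factor: PF = P/|S| = 1 (lagging).

(a) P = 63.64 W  (b) Q = 0.4075 VAR  (c) S = 63.64 VA  (d) PF = 1 (lagging)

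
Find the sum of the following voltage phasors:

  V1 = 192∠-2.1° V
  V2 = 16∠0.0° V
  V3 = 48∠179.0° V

Step 1 — Convert each phasor to rectangular form:
  V1 = 192·(cos(-2.1°) + j·sin(-2.1°)) = 191.9 - j7.036 V
  V2 = 16·(cos(0.0°) + j·sin(0.0°)) = 16 V
  V3 = 48·(cos(179.0°) + j·sin(179.0°)) = -47.99 + j0.8377 V
Step 2 — Sum components: V_total = 159.9 - j6.198 V.
Step 3 — Convert to polar: |V_total| = 160 V, ∠V_total = -2.2°.

V_total = 160∠-2.2° V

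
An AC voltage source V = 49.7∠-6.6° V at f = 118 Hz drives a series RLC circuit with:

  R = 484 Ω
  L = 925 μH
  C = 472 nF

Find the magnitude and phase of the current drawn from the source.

Step 1 — Angular frequency: ω = 2π·f = 2π·118 = 741.4 rad/s.
Step 2 — Component impedances:
  R: Z = R = 484 Ω
  L: Z = jωL = j·741.4·0.000925 = 0 + j0.6858 Ω
  C: Z = 1/(jωC) = -j/(ω·C) = 0 - j2858 Ω
Step 3 — Series combination: Z_total = R + L + C = 484 - j2857 Ω = 2898∠-80.4° Ω.
Step 4 — Source phasor: V = 49.7∠-6.6° V = 49.37 - j5.712 V.
Step 5 — Ohm's law: I = V / Z_total = (49.37 - j5.712) / (484 - j2857) = 0.00479 + j0.01647 A.
Step 6 — Convert to polar: |I| = 0.01715 A, ∠I = 73.8°.

I = 0.01715∠73.8° A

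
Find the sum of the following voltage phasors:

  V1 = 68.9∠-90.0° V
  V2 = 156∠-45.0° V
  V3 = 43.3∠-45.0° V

Step 1 — Convert each phasor to rectangular form:
  V1 = 68.9·(cos(-90.0°) + j·sin(-90.0°)) = 0 - j68.9 V
  V2 = 156·(cos(-45.0°) + j·sin(-45.0°)) = 110.3 - j110.3 V
  V3 = 43.3·(cos(-45.0°) + j·sin(-45.0°)) = 30.62 - j30.62 V
Step 2 — Sum components: V_total = 140.9 - j209.8 V.
Step 3 — Convert to polar: |V_total| = 252.8 V, ∠V_total = -56.1°.

V_total = 252.8∠-56.1° V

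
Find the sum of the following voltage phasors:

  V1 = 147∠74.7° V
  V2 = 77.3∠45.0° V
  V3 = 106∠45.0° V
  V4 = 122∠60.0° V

Step 1 — Convert each phasor to rectangular form:
  V1 = 147·(cos(74.7°) + j·sin(74.7°)) = 38.79 + j141.8 V
  V2 = 77.3·(cos(45.0°) + j·sin(45.0°)) = 54.66 + j54.66 V
  V3 = 106·(cos(45.0°) + j·sin(45.0°)) = 74.95 + j74.95 V
  V4 = 122·(cos(60.0°) + j·sin(60.0°)) = 61 + j105.7 V
Step 2 — Sum components: V_total = 229.4 + j377.1 V.
Step 3 — Convert to polar: |V_total| = 441.4 V, ∠V_total = 58.7°.

V_total = 441.4∠58.7° V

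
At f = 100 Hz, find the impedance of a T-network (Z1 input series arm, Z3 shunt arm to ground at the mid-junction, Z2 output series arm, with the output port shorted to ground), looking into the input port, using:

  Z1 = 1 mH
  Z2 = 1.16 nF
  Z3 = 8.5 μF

Step 1 — Angular frequency: ω = 2π·f = 2π·100 = 628.3 rad/s.
Step 2 — Component impedances:
  Z1: Z = jωL = j·628.3·0.001 = 0 + j0.6283 Ω
  Z2: Z = 1/(jωC) = -j/(ω·C) = 0 - j1.372e+06 Ω
  Z3: Z = 1/(jωC) = -j/(ω·C) = 0 - j187.2 Ω
Step 3 — With the output port shorted to ground, the output series arm Z2 runs from the junction to ground; the shunt arm Z3 also runs from the junction to ground. They appear in parallel: Z3 || Z2 = 0 - j187.2 Ω.
Step 4 — Series with input arm Z1: Z_in = Z1 + (Z3 || Z2) = 0 - j186.6 Ω = 186.6∠-90.0° Ω.

Z = 0 - j186.6 Ω = 186.6∠-90.0° Ω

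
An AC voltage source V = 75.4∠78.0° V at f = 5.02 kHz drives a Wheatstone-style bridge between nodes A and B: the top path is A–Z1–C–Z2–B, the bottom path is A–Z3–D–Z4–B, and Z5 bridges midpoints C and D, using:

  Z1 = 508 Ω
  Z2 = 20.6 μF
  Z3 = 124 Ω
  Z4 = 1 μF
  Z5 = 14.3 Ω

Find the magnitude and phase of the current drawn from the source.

Step 1 — Angular frequency: ω = 2π·f = 2π·5020 = 3.154e+04 rad/s.
Step 2 — Component impedances:
  Z1: Z = R = 508 Ω
  Z2: Z = 1/(jωC) = -j/(ω·C) = 0 - j1.539 Ω
  Z3: Z = R = 124 Ω
  Z4: Z = 1/(jωC) = -j/(ω·C) = 0 - j31.7 Ω
  Z5: Z = R = 14.3 Ω
Step 3 — Bridge requires nodal analysis (the Z5 bridge couples midpoints C and D, so the two paths cannot be reduced to a simple series/parallel combination). Setting node B to ground and injecting 1 A at node A, the 3-node admittance system at A, C, D solves to V_A = Z_AB = 106.5 - j4.336 Ω = 106.6∠-2.3° Ω.
Step 4 — Source phasor: V = 75.4∠78.0° V = 15.68 + j73.75 V.
Step 5 — Ohm's law: I = V / Z_total = (15.68 + j73.75) / (106.5 - j4.336) = 0.1188 + j0.6974 A.
Step 6 — Convert to polar: |I| = 0.7075 A, ∠I = 80.3°.

I = 0.7075∠80.3° A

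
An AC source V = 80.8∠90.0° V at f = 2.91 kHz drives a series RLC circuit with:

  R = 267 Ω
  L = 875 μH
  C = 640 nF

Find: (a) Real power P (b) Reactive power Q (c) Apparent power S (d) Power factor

Step 1 — Angular frequency: ω = 2π·f = 2π·2910 = 1.828e+04 rad/s.
Step 2 — Component impedances:
  R: Z = R = 267 Ω
  L: Z = jωL = j·1.828e+04·0.000875 = 0 + j16 Ω
  C: Z = 1/(jωC) = -j/(ω·C) = 0 - j85.46 Ω
Step 3 — Series combination: Z_total = R + L + C = 267 - j69.46 Ω = 275.9∠-14.6° Ω.
Step 4 — Source phasor: V = 80.8∠90.0° V = 0 + j80.8 V.
Step 5 — Current: I = V / Z = -0.07374 + j0.2834 A = 0.2929∠104.6° A.
Step 6 — Complex power: S = V·I* = 22.9 - j5.958 VA.
Step 7 — Real power: P = Re(S) = 22.9 W.
Step 8 — Reactive power: Q = Im(S) = -5.958 VAR.
Step 9 — Apparent power: |S| = 23.66 VA.
Step 10 — Power factor: PF = P/|S| = 0.9678 (leading).

(a) P = 22.9 W  (b) Q = -5.958 VAR  (c) S = 23.66 VA  (d) PF = 0.9678 (leading)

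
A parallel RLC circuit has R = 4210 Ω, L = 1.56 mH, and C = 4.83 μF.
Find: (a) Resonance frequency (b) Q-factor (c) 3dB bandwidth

Step 1 — Resonance: ω₀ = 1/√(LC) = 1/√(0.00156·4.83e-06) = 1.152e+04 rad/s.
Step 2 — f₀ = ω₀/(2π) = 1834 Hz.
Step 3 — Parallel Q: Q = R/(ω₀L) = 4210/(1.152e+04·0.00156) = 234.3.
Step 4 — Bandwidth: Δω = ω₀/Q = 49.18 rad/s; BW = Δω/(2π) = 7.827 Hz.

(a) f₀ = 1834 Hz  (b) Q = 234.3  (c) BW = 7.827 Hz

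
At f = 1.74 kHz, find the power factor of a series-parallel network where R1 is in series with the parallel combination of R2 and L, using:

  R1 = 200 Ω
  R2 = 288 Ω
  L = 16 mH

Step 1 — Angular frequency: ω = 2π·f = 2π·1740 = 1.093e+04 rad/s.
Step 2 — Component impedances:
  R1: Z = R = 200 Ω
  R2: Z = R = 288 Ω
  L: Z = jωL = j·1.093e+04·0.016 = 0 + j174.9 Ω
Step 3 — Parallel branch: R2 || L = 1/(1/R2 + 1/L) = 77.61 + j127.8 Ω.
Step 4 — Series with R1: Z_total = R1 + (R2 || L) = 277.6 + j127.8 Ω = 305.6∠24.7° Ω.
Step 5 — Power factor: PF = cos(φ) = Re(Z)/|Z| = 277.6/305.6 = 0.9084.
Step 6 — Type: Im(Z) = 127.8 ⇒ lagging (phase φ = 24.7°).

PF = 0.9084 (lagging, φ = 24.7°)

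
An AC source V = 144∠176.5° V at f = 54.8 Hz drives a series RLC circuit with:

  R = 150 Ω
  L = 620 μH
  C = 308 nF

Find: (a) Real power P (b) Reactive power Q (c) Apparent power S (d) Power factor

Step 1 — Angular frequency: ω = 2π·f = 2π·54.8 = 344.3 rad/s.
Step 2 — Component impedances:
  R: Z = R = 150 Ω
  L: Z = jωL = j·344.3·0.00062 = 0 + j0.2135 Ω
  C: Z = 1/(jωC) = -j/(ω·C) = 0 - j9430 Ω
Step 3 — Series combination: Z_total = R + L + C = 150 - j9429 Ω = 9430∠-89.1° Ω.
Step 4 — Source phasor: V = 144∠176.5° V = -143.7 + j8.791 V.
Step 5 — Current: I = V / Z = -0.001174 - j0.01522 A = 0.01527∠-94.4° A.
Step 6 — Complex power: S = V·I* = 0.03497 - j2.199 VA.
Step 7 — Real power: P = Re(S) = 0.03497 W.
Step 8 — Reactive power: Q = Im(S) = -2.199 VAR.
Step 9 — Apparent power: |S| = 2.199 VA.
Step 10 — Power factor: PF = P/|S| = 0.01591 (leading).

(a) P = 0.03497 W  (b) Q = -2.199 VAR  (c) S = 2.199 VA  (d) PF = 0.01591 (leading)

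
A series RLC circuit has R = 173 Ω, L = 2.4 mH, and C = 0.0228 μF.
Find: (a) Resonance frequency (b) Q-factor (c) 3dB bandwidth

Step 1 — Resonance: ω₀ = 1/√(LC) = 1/√(0.0024·2.28e-08) = 1.352e+05 rad/s.
Step 2 — f₀ = ω₀/(2π) = 2.152e+04 Hz.
Step 3 — Series Q: Q = ω₀L/R = 1.352e+05·0.0024/173 = 1.875.
Step 4 — Bandwidth: Δω = ω₀/Q = 7.208e+04 rad/s; BW = Δω/(2π) = 1.147e+04 Hz.

(a) f₀ = 2.152e+04 Hz  (b) Q = 1.875  (c) BW = 1.147e+04 Hz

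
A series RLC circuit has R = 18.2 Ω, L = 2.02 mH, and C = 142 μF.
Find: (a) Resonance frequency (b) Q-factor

Step 1 — Resonance condition Im(Z)=0 gives ω₀ = 1/√(LC).
Step 2 — ω₀ = 1/√(0.00202·0.000142) = 1867 rad/s.
Step 3 — f₀ = ω₀/(2π) = 297.2 Hz.
Step 4 — Series Q: Q = ω₀L/R = 1867·0.00202/18.2 = 0.2072.

(a) f₀ = 297.2 Hz  (b) Q = 0.2072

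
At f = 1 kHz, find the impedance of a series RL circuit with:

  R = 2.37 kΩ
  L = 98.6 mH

Step 1 — Angular frequency: ω = 2π·f = 2π·1000 = 6283 rad/s.
Step 2 — Component impedances:
  R: Z = R = 2370 Ω
  L: Z = jωL = j·6283·0.0986 = 0 + j619.5 Ω
Step 3 — Series combination: Z_total = R + L = 2370 + j619.5 Ω = 2450∠14.6° Ω.

Z = 2370 + j619.5 Ω = 2450∠14.6° Ω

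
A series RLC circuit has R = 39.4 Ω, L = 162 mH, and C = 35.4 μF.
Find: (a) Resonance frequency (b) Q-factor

Step 1 — Resonance condition Im(Z)=0 gives ω₀ = 1/√(LC).
Step 2 — ω₀ = 1/√(0.162·3.54e-05) = 417.6 rad/s.
Step 3 — f₀ = ω₀/(2π) = 66.46 Hz.
Step 4 — Series Q: Q = ω₀L/R = 417.6·0.162/39.4 = 1.717.

(a) f₀ = 66.46 Hz  (b) Q = 1.717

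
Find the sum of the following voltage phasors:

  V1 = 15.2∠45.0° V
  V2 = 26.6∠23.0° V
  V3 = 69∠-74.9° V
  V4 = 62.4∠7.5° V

Step 1 — Convert each phasor to rectangular form:
  V1 = 15.2·(cos(45.0°) + j·sin(45.0°)) = 10.75 + j10.75 V
  V2 = 26.6·(cos(23.0°) + j·sin(23.0°)) = 24.49 + j10.39 V
  V3 = 69·(cos(-74.9°) + j·sin(-74.9°)) = 17.97 - j66.62 V
  V4 = 62.4·(cos(7.5°) + j·sin(7.5°)) = 61.87 + j8.145 V
Step 2 — Sum components: V_total = 115.1 - j37.33 V.
Step 3 — Convert to polar: |V_total| = 121 V, ∠V_total = -18.0°.

V_total = 121∠-18.0° V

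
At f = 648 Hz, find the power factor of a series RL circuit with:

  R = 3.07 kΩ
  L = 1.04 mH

Step 1 — Angular frequency: ω = 2π·f = 2π·648 = 4072 rad/s.
Step 2 — Component impedances:
  R: Z = R = 3070 Ω
  L: Z = jωL = j·4072·0.00104 = 0 + j4.234 Ω
Step 3 — Series combination: Z_total = R + L = 3070 + j4.234 Ω = 3070∠0.1° Ω.
Step 4 — Power factor: PF = cos(φ) = Re(Z)/|Z| = 3070/3070 = 1.
Step 5 — Type: Im(Z) = 4.234 ⇒ lagging (phase φ = 0.1°).

PF = 1 (lagging, φ = 0.1°)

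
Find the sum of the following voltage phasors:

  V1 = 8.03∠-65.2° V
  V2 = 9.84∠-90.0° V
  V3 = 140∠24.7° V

Step 1 — Convert each phasor to rectangular form:
  V1 = 8.03·(cos(-65.2°) + j·sin(-65.2°)) = 3.368 - j7.289 V
  V2 = 9.84·(cos(-90.0°) + j·sin(-90.0°)) = 0 - j9.84 V
  V3 = 140·(cos(24.7°) + j·sin(24.7°)) = 127.2 + j58.5 V
Step 2 — Sum components: V_total = 130.6 + j41.37 V.
Step 3 — Convert to polar: |V_total| = 137 V, ∠V_total = 17.6°.

V_total = 137∠17.6° V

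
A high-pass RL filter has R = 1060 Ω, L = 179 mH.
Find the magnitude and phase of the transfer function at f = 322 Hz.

Step 1 — Angular frequency: ω = 2π·322 = 2023 rad/s.
Step 2 — Transfer function: H(jω) = jωL/(R + jωL).
Step 3 — Numerator jωL = j·362.2; denominator R + jωL = 1060 + j362.2.
Step 4 — H = 0.1045 + j0.3059.
Step 5 — Magnitude: |H| = 0.3233 (-9.8 dB); phase: φ = 71.1°.

|H| = 0.3233 (-9.8 dB), φ = 71.1°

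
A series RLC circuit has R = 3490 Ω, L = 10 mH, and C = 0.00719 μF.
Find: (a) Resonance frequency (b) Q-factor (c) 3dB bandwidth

Step 1 — Resonance condition Im(Z)=0 gives ω₀ = 1/√(LC).
Step 2 — ω₀ = 1/√(0.01·7.19e-09) = 1.179e+05 rad/s.
Step 3 — f₀ = ω₀/(2π) = 1.877e+04 Hz.
Step 4 — Series Q: Q = ω₀L/R = 1.179e+05·0.01/3490 = 0.3379.
Step 5 — 3dB bandwidth: Δω = ω₀/Q = 3.49e+05 rad/s; BW = Δω/(2π) = 5.555e+04 Hz.

(a) f₀ = 1.877e+04 Hz  (b) Q = 0.3379  (c) BW = 5.555e+04 Hz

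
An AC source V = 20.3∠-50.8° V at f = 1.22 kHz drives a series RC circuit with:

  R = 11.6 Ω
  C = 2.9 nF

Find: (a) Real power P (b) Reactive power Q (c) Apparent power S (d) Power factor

Step 1 — Angular frequency: ω = 2π·f = 2π·1220 = 7665 rad/s.
Step 2 — Component impedances:
  R: Z = R = 11.6 Ω
  C: Z = 1/(jωC) = -j/(ω·C) = 0 - j4.498e+04 Ω
Step 3 — Series combination: Z_total = R + C = 11.6 - j4.498e+04 Ω = 4.498e+04∠-90.0° Ω.
Step 4 — Source phasor: V = 20.3∠-50.8° V = 12.83 - j15.73 V.
Step 5 — Current: I = V / Z = 0.0003498 + j0.0002851 A = 0.0004513∠39.2° A.
Step 6 — Complex power: S = V·I* = 2.362e-06 - j0.009161 VA.
Step 7 — Real power: P = Re(S) = 2.362e-06 W.
Step 8 — Reactive power: Q = Im(S) = -0.009161 VAR.
Step 9 — Apparent power: |S| = 0.009161 VA.
Step 10 — Power factor: PF = P/|S| = 0.0002579 (leading).

(a) P = 2.362e-06 W  (b) Q = -0.009161 VAR  (c) S = 0.009161 VA  (d) PF = 0.0002579 (leading)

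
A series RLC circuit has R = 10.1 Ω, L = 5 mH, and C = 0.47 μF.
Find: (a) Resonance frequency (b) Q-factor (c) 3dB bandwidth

Step 1 — Resonance: ω₀ = 1/√(LC) = 1/√(0.005·4.7e-07) = 2.063e+04 rad/s.
Step 2 — f₀ = ω₀/(2π) = 3283 Hz.
Step 3 — Series Q: Q = ω₀L/R = 2.063e+04·0.005/10.1 = 10.21.
Step 4 — Bandwidth: Δω = ω₀/Q = 2020 rad/s; BW = Δω/(2π) = 321.5 Hz.

(a) f₀ = 3283 Hz  (b) Q = 10.21  (c) BW = 321.5 Hz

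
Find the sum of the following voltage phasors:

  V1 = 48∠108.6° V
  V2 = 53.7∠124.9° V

Step 1 — Convert each phasor to rectangular form:
  V1 = 48·(cos(108.6°) + j·sin(108.6°)) = -15.31 + j45.49 V
  V2 = 53.7·(cos(124.9°) + j·sin(124.9°)) = -30.72 + j44.04 V
Step 2 — Sum components: V_total = -46.03 + j89.54 V.
Step 3 — Convert to polar: |V_total| = 100.7 V, ∠V_total = 117.2°.

V_total = 100.7∠117.2° V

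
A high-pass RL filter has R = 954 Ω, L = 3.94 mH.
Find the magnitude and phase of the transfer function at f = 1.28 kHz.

Step 1 — Angular frequency: ω = 2π·1280 = 8042 rad/s.
Step 2 — Transfer function: H(jω) = jωL/(R + jωL).
Step 3 — Numerator jωL = j·31.69; denominator R + jωL = 954 + j31.69.
Step 4 — H = 0.001102 + j0.03318.
Step 5 — Magnitude: |H| = 0.0332 (-29.6 dB); phase: φ = 88.1°.

|H| = 0.0332 (-29.6 dB), φ = 88.1°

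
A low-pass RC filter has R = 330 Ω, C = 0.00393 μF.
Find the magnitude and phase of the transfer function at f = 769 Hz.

Step 1 — Angular frequency: ω = 2π·769 = 4832 rad/s.
Step 2 — Transfer function: H(jω) = 1/(1 + jωRC).
Step 3 — Denominator: 1 + jωRC = 1 + j·4832·330·3.93e-09 = 1 + j0.006266.
Step 4 — H = 1 - j0.006266.
Step 5 — Magnitude: |H| = 1 (-0.0 dB); phase: φ = -0.4°.

|H| = 1 (-0.0 dB), φ = -0.4°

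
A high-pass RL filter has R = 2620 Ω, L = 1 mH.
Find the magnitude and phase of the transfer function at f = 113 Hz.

Step 1 — Angular frequency: ω = 2π·113 = 710 rad/s.
Step 2 — Transfer function: H(jω) = jωL/(R + jωL).
Step 3 — Numerator jωL = j·0.71; denominator R + jωL = 2620 + j0.71.
Step 4 — H = 7.344e-08 + j0.000271.
Step 5 — Magnitude: |H| = 0.000271 (-71.3 dB); phase: φ = 90.0°.

|H| = 0.000271 (-71.3 dB), φ = 90.0°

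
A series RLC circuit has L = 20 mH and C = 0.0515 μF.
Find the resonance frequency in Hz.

Step 1 — Resonance condition Im(Z)=0 gives ω₀ = 1/√(LC).
Step 2 — ω₀ = 1/√(0.02·5.15e-08) = 3.116e+04 rad/s.
Step 3 — f₀ = ω₀/(2π) = 4959 Hz.

f₀ = 4959 Hz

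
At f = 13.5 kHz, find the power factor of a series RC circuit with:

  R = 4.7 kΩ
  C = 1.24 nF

Step 1 — Angular frequency: ω = 2π·f = 2π·1.35e+04 = 8.482e+04 rad/s.
Step 2 — Component impedances:
  R: Z = R = 4700 Ω
  C: Z = 1/(jωC) = -j/(ω·C) = 0 - j9507 Ω
Step 3 — Series combination: Z_total = R + C = 4700 - j9507 Ω = 1.061e+04∠-63.7° Ω.
Step 4 — Power factor: PF = cos(φ) = Re(Z)/|Z| = 4700/10605.7 = 0.4432.
Step 5 — Type: Im(Z) = -9507 ⇒ leading (phase φ = -63.7°).

PF = 0.4432 (leading, φ = -63.7°)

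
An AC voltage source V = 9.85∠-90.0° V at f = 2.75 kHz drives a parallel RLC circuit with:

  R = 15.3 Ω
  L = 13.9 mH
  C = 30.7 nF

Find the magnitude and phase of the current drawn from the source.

Step 1 — Angular frequency: ω = 2π·f = 2π·2750 = 1.728e+04 rad/s.
Step 2 — Component impedances:
  R: Z = R = 15.3 Ω
  L: Z = jωL = j·1.728e+04·0.0139 = 0 + j240.2 Ω
  C: Z = 1/(jωC) = -j/(ω·C) = 0 - j1885 Ω
Step 3 — Parallel combination: 1/Z_total = 1/R + 1/L + 1/C; Z_total = 15.25 + j0.8479 Ω = 15.28∠3.2° Ω.
Step 4 — Source phasor: V = 9.85∠-90.0° V = 0 - j9.85 V.
Step 5 — Ohm's law: I = V / Z_total = (0 - j9.85) / (15.25 + j0.8479) = -0.03579 - j0.6438 A.
Step 6 — Convert to polar: |I| = 0.6448 A, ∠I = -93.2°.

I = 0.6448∠-93.2° A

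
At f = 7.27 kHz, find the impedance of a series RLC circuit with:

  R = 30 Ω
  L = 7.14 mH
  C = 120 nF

Step 1 — Angular frequency: ω = 2π·f = 2π·7270 = 4.568e+04 rad/s.
Step 2 — Component impedances:
  R: Z = R = 30 Ω
  L: Z = jωL = j·4.568e+04·0.00714 = 0 + j326.1 Ω
  C: Z = 1/(jωC) = -j/(ω·C) = 0 - j182.4 Ω
Step 3 — Series combination: Z_total = R + L + C = 30 + j143.7 Ω = 146.8∠78.2° Ω.

Z = 30 + j143.7 Ω = 146.8∠78.2° Ω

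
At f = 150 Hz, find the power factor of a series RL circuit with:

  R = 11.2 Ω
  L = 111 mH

Step 1 — Angular frequency: ω = 2π·f = 2π·150 = 942.5 rad/s.
Step 2 — Component impedances:
  R: Z = R = 11.2 Ω
  L: Z = jωL = j·942.5·0.111 = 0 + j104.6 Ω
Step 3 — Series combination: Z_total = R + L = 11.2 + j104.6 Ω = 105.2∠83.9° Ω.
Step 4 — Power factor: PF = cos(φ) = Re(Z)/|Z| = 11.2/105.2 = 0.1065.
Step 5 — Type: Im(Z) = 104.6 ⇒ lagging (phase φ = 83.9°).

PF = 0.1065 (lagging, φ = 83.9°)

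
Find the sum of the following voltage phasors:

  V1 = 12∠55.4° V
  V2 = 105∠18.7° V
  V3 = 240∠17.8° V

Step 1 — Convert each phasor to rectangular form:
  V1 = 12·(cos(55.4°) + j·sin(55.4°)) = 6.814 + j9.878 V
  V2 = 105·(cos(18.7°) + j·sin(18.7°)) = 99.46 + j33.66 V
  V3 = 240·(cos(17.8°) + j·sin(17.8°)) = 228.5 + j73.37 V
Step 2 — Sum components: V_total = 334.8 + j116.9 V.
Step 3 — Convert to polar: |V_total| = 354.6 V, ∠V_total = 19.2°.

V_total = 354.6∠19.2° V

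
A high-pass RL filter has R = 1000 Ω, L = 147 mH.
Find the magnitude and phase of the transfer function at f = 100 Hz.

Step 1 — Angular frequency: ω = 2π·100 = 628.3 rad/s.
Step 2 — Transfer function: H(jω) = jωL/(R + jωL).
Step 3 — Numerator jωL = j·92.36; denominator R + jωL = 1000 + j92.36.
Step 4 — H = 0.008459 + j0.09158.
Step 5 — Magnitude: |H| = 0.09197 (-20.7 dB); phase: φ = 84.7°.

|H| = 0.09197 (-20.7 dB), φ = 84.7°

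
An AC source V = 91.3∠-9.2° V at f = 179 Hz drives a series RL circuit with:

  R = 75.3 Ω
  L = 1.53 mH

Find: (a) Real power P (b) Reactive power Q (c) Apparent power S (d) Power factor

Step 1 — Angular frequency: ω = 2π·f = 2π·179 = 1125 rad/s.
Step 2 — Component impedances:
  R: Z = R = 75.3 Ω
  L: Z = jωL = j·1125·0.00153 = 0 + j1.721 Ω
Step 3 — Series combination: Z_total = R + L = 75.3 + j1.721 Ω = 75.32∠1.3° Ω.
Step 4 — Source phasor: V = 91.3∠-9.2° V = 90.13 - j14.6 V.
Step 5 — Current: I = V / Z = 1.192 - j0.2211 A = 1.212∠-10.5° A.
Step 6 — Complex power: S = V·I* = 110.6 + j2.528 VA.
Step 7 — Real power: P = Re(S) = 110.6 W.
Step 8 — Reactive power: Q = Im(S) = 2.528 VAR.
Step 9 — Apparent power: |S| = 110.7 VA.
Step 10 — Power factor: PF = P/|S| = 0.9997 (lagging).

(a) P = 110.6 W  (b) Q = 2.528 VAR  (c) S = 110.7 VA  (d) PF = 0.9997 (lagging)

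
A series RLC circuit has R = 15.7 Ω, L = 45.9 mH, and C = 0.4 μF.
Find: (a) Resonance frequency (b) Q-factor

Step 1 — Resonance condition Im(Z)=0 gives ω₀ = 1/√(LC).
Step 2 — ω₀ = 1/√(0.0459·4e-07) = 7380 rad/s.
Step 3 — f₀ = ω₀/(2π) = 1175 Hz.
Step 4 — Series Q: Q = ω₀L/R = 7380·0.0459/15.7 = 21.58.

(a) f₀ = 1175 Hz  (b) Q = 21.58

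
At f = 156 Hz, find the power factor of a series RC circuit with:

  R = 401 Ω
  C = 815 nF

Step 1 — Angular frequency: ω = 2π·f = 2π·156 = 980.2 rad/s.
Step 2 — Component impedances:
  R: Z = R = 401 Ω
  C: Z = 1/(jωC) = -j/(ω·C) = 0 - j1252 Ω
Step 3 — Series combination: Z_total = R + C = 401 - j1252 Ω = 1314∠-72.2° Ω.
Step 4 — Power factor: PF = cos(φ) = Re(Z)/|Z| = 401/1314.5 = 0.3051.
Step 5 — Type: Im(Z) = -1252 ⇒ leading (phase φ = -72.2°).

PF = 0.3051 (leading, φ = -72.2°)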